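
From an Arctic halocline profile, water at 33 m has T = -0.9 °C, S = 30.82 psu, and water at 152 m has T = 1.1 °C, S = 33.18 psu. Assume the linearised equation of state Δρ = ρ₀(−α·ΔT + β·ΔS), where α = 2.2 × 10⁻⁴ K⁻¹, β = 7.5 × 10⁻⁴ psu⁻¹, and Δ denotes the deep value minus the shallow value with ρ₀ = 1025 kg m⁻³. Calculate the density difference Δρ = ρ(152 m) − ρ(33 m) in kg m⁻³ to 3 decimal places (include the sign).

+1.363 kg m⁻³

ΔT = +2.0 K, ΔS = +2.36 psu (deep − shallow).
Δρ/ρ₀ = −(2.2 × 10⁻⁴)(+2.0) + (7.5 × 10⁻⁴)(+2.36) = 1.33 × 10⁻³.
Δρ = 1025 × (1.33 × 10⁻³) = +1.363 kg m⁻³.
Positive Δρ: denser below, stable.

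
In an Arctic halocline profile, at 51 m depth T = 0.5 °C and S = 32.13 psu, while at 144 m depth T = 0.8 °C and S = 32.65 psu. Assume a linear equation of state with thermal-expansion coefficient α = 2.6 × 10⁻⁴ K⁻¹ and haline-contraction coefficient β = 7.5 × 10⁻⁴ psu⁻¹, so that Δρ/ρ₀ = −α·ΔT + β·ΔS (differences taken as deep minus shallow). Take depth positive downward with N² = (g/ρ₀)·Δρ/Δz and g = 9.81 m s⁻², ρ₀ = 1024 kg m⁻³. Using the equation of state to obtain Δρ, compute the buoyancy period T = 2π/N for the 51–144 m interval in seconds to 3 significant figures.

1.10 × 10³ s

ΔT = +0.3 K, ΔS = +0.52 psu (deep − shallow).
Δρ/ρ₀ = −αΔT + βΔS = -7.80 × 10⁻⁵ + 3.90 × 10⁻⁴ = 3.12 × 10⁻⁴, so Δρ ≈ 0.3195 kg m⁻³.
N² = (g/ρ₀)·Δρ/Δz = g·(Δρ/ρ₀)/Δz = 9.81 × 3.12 × 10⁻⁴ / 93 = 3.2911 × 10⁻⁵ s⁻².
N = √(3.2911 × 10⁻⁵) = 5.7368 × 10⁻³ rad s⁻¹ → T = 2π/N = 1.0952 × 10³ s ≈ 1.10 × 10³ s.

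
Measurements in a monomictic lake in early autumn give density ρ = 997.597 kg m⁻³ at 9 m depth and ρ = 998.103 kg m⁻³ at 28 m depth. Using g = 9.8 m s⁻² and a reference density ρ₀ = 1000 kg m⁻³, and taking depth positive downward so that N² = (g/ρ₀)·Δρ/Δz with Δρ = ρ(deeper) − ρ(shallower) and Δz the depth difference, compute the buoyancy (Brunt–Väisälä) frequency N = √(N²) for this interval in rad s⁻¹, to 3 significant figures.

Δρ = 998.103 − 997.597 = 0.506 kg m⁻³ over Δz = 28 − 9 = 19 m.
N² = (9.8/1000) × (0.506/19) = 2.6099 × 10⁻⁴ s⁻².
N = √(2.6099 × 10⁻⁴) = 0.016155 rad s⁻¹ ≈ 0.0162 rad s⁻¹.

0.0162 rad s⁻¹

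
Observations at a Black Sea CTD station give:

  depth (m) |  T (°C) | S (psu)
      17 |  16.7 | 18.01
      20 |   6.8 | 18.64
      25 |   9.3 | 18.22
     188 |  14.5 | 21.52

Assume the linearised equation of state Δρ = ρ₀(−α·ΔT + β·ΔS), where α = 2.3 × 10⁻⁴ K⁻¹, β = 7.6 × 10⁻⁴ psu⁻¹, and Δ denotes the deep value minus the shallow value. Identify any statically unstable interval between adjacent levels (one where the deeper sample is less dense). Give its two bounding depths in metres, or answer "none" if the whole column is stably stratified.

20–25 m

Evaluate Δρ/ρ₀ = −αΔT + βΔS across each adjacent pair:
  17–20 m: −αΔT+βΔS = −(2.3 × 10⁻⁴)(-9.9)+(7.6 × 10⁻⁴)(+0.63) = 2.8 × 10⁻³ → stable
  20–25 m: −αΔT+βΔS = −(2.3 × 10⁻⁴)(+2.5)+(7.6 × 10⁻⁴)(-0.42) = -8.9 × 10⁻⁴ → UNSTABLE
  25–188 m: −αΔT+βΔS = −(2.3 × 10⁻⁴)(+5.2)+(7.6 × 10⁻⁴)(+3.30) = 1.3 × 10⁻³ → stable
The 20–25 m interval has Δρ < 0: lighter water underlies denser water.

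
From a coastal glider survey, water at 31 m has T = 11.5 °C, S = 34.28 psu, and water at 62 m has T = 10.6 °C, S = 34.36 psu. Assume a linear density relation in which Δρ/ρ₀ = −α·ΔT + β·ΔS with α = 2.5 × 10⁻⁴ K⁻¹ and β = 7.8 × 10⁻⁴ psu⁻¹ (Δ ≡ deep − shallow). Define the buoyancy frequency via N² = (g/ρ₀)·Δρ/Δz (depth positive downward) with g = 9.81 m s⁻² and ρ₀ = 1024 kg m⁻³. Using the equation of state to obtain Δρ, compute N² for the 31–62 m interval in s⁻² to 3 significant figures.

9.09 × 10⁻⁵ s⁻²

ΔT = -0.9 K, ΔS = +0.08 psu (deep − shallow).
Δρ/ρ₀ = −αΔT + βΔS = 2.25 × 10⁻⁴ + 6.24 × 10⁻⁵ = 2.874 × 10⁻⁴, so Δρ ≈ 0.2943 kg m⁻³.
N² = (g/ρ₀)·Δρ/Δz = g·(Δρ/ρ₀)/Δz = 9.81 × 2.874 × 10⁻⁴ / 31 = 9.0948 × 10⁻⁵ s⁻² ≈ 9.09 × 10⁻⁵ s⁻².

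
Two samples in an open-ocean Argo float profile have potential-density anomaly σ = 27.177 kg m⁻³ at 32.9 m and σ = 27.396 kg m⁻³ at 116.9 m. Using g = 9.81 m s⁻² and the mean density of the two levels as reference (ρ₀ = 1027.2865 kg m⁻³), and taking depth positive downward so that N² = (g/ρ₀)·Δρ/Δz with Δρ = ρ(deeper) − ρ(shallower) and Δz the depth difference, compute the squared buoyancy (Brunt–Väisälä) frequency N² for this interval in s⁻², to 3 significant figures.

Δρ = 1027.396 − 1027.177 = 0.219 kg m⁻³ over Δz = 116.9 − 32.9 = 84 m.
N² = (9.81/1027.2865) × (0.219/84) = 2.4897 × 10⁻⁵ s⁻² ≈ 2.49 × 10⁻⁵ s⁻².

2.49 × 10⁻⁵ s⁻²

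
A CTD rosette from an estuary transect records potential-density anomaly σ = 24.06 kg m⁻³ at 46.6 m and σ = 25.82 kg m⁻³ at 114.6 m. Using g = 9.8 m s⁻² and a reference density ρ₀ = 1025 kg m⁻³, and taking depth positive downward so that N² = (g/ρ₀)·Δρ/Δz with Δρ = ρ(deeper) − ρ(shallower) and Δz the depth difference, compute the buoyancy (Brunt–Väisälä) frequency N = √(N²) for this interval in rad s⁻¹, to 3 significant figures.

Δρ = 1025.82 − 1024.06 = 1.76 kg m⁻³ over Δz = 114.6 − 46.6 = 68 m.
N² = (9.8/1025) × (1.76/68) = 2.4746 × 10⁻⁴ s⁻².
N = √(2.4746 × 10⁻⁴) = 0.015731 rad s⁻¹ ≈ 0.0157 rad s⁻¹.

0.0157 rad s⁻¹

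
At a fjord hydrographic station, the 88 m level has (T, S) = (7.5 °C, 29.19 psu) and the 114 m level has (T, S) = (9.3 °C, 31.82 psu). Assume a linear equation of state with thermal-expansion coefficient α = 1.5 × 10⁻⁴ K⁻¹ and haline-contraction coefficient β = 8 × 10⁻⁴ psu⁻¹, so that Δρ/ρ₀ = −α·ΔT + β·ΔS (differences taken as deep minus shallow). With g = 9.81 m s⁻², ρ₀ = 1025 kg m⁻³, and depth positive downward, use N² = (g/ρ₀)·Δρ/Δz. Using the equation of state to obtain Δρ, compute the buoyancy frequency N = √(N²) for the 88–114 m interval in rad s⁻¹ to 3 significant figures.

ΔT = +1.8 K, ΔS = +2.63 psu (deep − shallow).
Δρ/ρ₀ = −αΔT + βΔS = -2.70 × 10⁻⁴ + 2.104 × 10⁻³ = 1.834 × 10⁻³, so Δρ ≈ 1.880 kg m⁻³.
N² = (g/ρ₀)·Δρ/Δz = g·(Δρ/ρ₀)/Δz = 9.81 × 1.834 × 10⁻³ / 26 = 6.9198 × 10⁻⁴ s⁻².
N = √(6.9198 × 10⁻⁴) = 0.026306 rad s⁻¹ ≈ 0.0263 rad s⁻¹.

0.0263 rad s⁻¹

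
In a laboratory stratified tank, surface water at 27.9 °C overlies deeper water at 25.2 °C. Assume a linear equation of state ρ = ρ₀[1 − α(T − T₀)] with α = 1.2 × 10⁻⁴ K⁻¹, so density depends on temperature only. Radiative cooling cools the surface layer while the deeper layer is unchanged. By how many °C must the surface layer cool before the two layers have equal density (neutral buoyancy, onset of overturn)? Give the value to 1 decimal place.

With temperature the only control, equal density requires T_surf′ = T_deep.
T_surf′ = 25.2 °C.
Cooling required: 27.9 − 25.2 = 2.7 °C.

2.7 °C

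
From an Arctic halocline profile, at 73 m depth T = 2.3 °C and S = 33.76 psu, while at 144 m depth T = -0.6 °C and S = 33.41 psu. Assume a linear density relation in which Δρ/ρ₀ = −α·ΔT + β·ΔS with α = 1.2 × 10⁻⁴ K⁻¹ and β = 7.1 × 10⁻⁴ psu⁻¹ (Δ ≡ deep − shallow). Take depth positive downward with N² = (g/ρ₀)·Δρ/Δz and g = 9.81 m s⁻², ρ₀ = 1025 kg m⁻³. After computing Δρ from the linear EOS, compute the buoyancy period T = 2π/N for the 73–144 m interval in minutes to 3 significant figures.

28.2 min

ΔT = -2.9 K, ΔS = -0.35 psu (deep − shallow).
Δρ/ρ₀ = −αΔT + βΔS = 3.48 × 10⁻⁴ − 2.485 × 10⁻⁴ = 9.95 × 10⁻⁵, so Δρ ≈ 0.1020 kg m⁻³.
N² = (g/ρ₀)·Δρ/Δz = g·(Δρ/ρ₀)/Δz = 9.81 × 9.95 × 10⁻⁵ / 71 = 1.3748 × 10⁻⁵ s⁻².
N = √(1.3748 × 10⁻⁵) = 3.7078 × 10⁻³ rad s⁻¹ → T = 2π/N = 1.6946 × 10³ s = 28.243 min ≈ 28.2 min.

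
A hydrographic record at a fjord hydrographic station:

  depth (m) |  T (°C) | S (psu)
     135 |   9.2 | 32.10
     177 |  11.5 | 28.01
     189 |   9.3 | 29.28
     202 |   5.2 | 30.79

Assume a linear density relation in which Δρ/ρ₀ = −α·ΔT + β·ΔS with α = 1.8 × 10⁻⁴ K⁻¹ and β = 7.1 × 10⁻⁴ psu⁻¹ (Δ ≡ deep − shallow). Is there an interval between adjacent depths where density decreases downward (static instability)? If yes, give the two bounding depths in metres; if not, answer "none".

Evaluate Δρ/ρ₀ = −αΔT + βΔS across each adjacent pair:
  135–177 m: −αΔT+βΔS = −(1.8 × 10⁻⁴)(+2.3)+(7.1 × 10⁻⁴)(-4.09) = -3.3 × 10⁻³ → UNSTABLE
  177–189 m: −αΔT+βΔS = −(1.8 × 10⁻⁴)(-2.2)+(7.1 × 10⁻⁴)(+1.27) = 1.3 × 10⁻³ → stable
  189–202 m: −αΔT+βΔS = −(1.8 × 10⁻⁴)(-4.1)+(7.1 × 10⁻⁴)(+1.51) = 1.8 × 10⁻³ → stable
The 135–177 m interval has Δρ < 0: lighter water underlies denser water.

135–177 m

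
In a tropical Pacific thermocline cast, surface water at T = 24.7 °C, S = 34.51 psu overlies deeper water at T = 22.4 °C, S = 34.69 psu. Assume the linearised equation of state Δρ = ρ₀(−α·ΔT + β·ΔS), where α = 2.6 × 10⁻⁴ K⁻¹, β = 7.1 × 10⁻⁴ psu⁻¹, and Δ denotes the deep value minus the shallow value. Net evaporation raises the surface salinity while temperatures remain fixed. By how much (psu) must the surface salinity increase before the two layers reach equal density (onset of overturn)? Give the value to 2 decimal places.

Neutral buoyancy requires −α(T_deep − T_surf) + β(S_deep − S_surf′) = 0.
S_surf′ = S_deep − (α/β)·ΔT = 34.69 − (2.6 × 10⁻⁴/7.1 × 10⁻⁴)·(-2.3) = 35.5323 psu.
Increase required: 35.5323 − 34.51 = 1.0223 psu.

1.02 psu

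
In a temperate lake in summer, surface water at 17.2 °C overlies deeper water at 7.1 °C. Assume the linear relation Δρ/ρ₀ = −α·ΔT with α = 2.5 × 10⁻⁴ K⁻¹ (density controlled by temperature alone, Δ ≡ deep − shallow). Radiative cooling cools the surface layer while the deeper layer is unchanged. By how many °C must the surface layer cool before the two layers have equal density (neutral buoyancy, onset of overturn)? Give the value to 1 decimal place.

10.1 °C

With temperature the only control, equal density requires T_surf′ = T_deep.
T_surf′ = 7.1 °C.
Cooling required: 17.2 − 7.1 = 10.1 °C.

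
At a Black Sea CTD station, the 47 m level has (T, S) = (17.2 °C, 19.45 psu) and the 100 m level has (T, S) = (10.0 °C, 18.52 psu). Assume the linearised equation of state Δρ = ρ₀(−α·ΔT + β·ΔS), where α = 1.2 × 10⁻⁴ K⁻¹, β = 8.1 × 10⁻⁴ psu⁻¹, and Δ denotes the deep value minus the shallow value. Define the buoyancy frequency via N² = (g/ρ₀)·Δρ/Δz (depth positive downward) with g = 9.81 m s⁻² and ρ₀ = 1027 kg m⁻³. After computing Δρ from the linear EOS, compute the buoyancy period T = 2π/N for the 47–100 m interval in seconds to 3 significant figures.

ΔT = -7.2 K, ΔS = -0.93 psu (deep − shallow).
Δρ/ρ₀ = −αΔT + βΔS = 8.64 × 10⁻⁴ − 7.533 × 10⁻⁴ = 1.107 × 10⁻⁴, so Δρ ≈ 0.1137 kg m⁻³.
N² = (g/ρ₀)·Δρ/Δz = g·(Δρ/ρ₀)/Δz = 9.81 × 1.107 × 10⁻⁴ / 53 = 2.0490 × 10⁻⁵ s⁻².
N = √(2.0490 × 10⁻⁵) = 4.5266 × 10⁻³ rad s⁻¹ → T = 2π/N = 1.3881 × 10³ s ≈ 1.39 × 10³ s.

1.39 × 10³ s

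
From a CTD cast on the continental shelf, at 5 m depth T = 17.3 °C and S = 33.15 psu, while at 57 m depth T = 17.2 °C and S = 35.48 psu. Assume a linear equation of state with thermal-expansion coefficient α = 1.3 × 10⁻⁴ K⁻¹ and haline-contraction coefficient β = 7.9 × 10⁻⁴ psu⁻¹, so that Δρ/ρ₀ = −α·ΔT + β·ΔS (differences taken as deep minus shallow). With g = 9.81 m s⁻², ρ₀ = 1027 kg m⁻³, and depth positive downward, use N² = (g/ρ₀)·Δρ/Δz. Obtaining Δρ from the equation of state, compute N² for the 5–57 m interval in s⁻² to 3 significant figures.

ΔT = -0.1 K, ΔS = +2.33 psu (deep − shallow).
Δρ/ρ₀ = −αΔT + βΔS = 1.30 × 10⁻⁵ + 1.8407 × 10⁻³ = 1.8537 × 10⁻³, so Δρ ≈ 1.904 kg m⁻³.
N² = (g/ρ₀)·Δρ/Δz = g·(Δρ/ρ₀)/Δz = 9.81 × 1.8537 × 10⁻³ / 52 = 3.4971 × 10⁻⁴ s⁻² ≈ 3.50 × 10⁻⁴ s⁻².

3.50 × 10⁻⁴ s⁻²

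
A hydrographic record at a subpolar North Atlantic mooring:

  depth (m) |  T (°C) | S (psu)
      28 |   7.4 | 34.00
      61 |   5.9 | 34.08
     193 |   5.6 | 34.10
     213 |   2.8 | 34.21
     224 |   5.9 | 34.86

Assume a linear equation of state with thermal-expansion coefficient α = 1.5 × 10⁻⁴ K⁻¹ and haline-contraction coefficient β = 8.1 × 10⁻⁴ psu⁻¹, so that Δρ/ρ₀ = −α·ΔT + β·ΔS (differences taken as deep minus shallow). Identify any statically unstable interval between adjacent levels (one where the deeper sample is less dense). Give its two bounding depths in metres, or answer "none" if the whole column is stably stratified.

Evaluate Δρ/ρ₀ = −αΔT + βΔS across each adjacent pair:
  28–61 m: −αΔT+βΔS = −(1.5 × 10⁻⁴)(-1.5)+(8.1 × 10⁻⁴)(+0.08) = 2.9 × 10⁻⁴ → stable
  61–193 m: −αΔT+βΔS = −(1.5 × 10⁻⁴)(-0.3)+(8.1 × 10⁻⁴)(+0.02) = 6.1 × 10⁻⁵ → stable
  193–213 m: −αΔT+βΔS = −(1.5 × 10⁻⁴)(-2.8)+(8.1 × 10⁻⁴)(+0.11) = 5.1 × 10⁻⁴ → stable
  213–224 m: −αΔT+βΔS = −(1.5 × 10⁻⁴)(+3.1)+(8.1 × 10⁻⁴)(+0.65) = 6.1 × 10⁻⁵ → stable
Every interval has Δρ > 0: the column is stably stratified throughout.

none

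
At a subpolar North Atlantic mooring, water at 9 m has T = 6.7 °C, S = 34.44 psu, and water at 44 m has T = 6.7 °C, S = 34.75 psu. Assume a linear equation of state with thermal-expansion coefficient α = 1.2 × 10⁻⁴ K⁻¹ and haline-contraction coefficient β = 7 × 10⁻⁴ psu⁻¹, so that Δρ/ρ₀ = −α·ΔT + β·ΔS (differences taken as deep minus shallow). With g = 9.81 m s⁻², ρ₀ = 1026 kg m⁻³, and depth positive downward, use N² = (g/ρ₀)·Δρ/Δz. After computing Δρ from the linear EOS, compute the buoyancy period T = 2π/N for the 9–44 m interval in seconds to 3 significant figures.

806 s

ΔT = +0.0 K, ΔS = +0.31 psu (deep − shallow).
Δρ/ρ₀ = −αΔT + βΔS = 0 + 2.17 × 10⁻⁴ = 2.17 × 10⁻⁴, so Δρ ≈ 0.2226 kg m⁻³.
N² = (g/ρ₀)·Δρ/Δz = g·(Δρ/ρ₀)/Δz = 9.81 × 2.17 × 10⁻⁴ / 35 = 6.0822 × 10⁻⁵ s⁻².
N = √(6.0822 × 10⁻⁵) = 7.7988 × 10⁻³ rad s⁻¹ → T = 2π/N = 805.66 s ≈ 806 s.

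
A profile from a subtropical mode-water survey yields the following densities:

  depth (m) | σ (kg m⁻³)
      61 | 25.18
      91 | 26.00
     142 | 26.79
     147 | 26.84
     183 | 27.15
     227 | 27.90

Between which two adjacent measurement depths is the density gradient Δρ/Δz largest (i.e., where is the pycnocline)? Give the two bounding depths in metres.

Compute the density gradient over each adjacent pair:
  61–91 m: Δρ/Δz = 0.82/30 = 0.027 kg m⁻⁴
  91–142 m: Δρ/Δz = 0.79/51 = 0.015 kg m⁻⁴
  142–147 m: Δρ/Δz = 0.05/5 = 0.010 kg m⁻⁴
  147–183 m: Δρ/Δz = 0.31/36 = 8.6 × 10⁻³ kg m⁻⁴
  183–227 m: Δρ/Δz = 0.75/44 = 0.017 kg m⁻⁴
The largest gradient is in the 61–91 m interval — the pycnocline.

61–91 m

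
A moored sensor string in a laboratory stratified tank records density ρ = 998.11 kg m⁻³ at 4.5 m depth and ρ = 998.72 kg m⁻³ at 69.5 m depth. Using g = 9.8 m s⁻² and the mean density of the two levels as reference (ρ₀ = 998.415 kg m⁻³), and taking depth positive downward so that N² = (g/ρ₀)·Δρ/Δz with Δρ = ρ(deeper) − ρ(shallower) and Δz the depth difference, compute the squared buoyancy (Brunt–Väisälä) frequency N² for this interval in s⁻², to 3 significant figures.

Δρ = 998.72 − 998.11 = 0.61 kg m⁻³ over Δz = 69.5 − 4.5 = 65 m.
N² = (9.8/998.415) × (0.61/65) = 9.2115 × 10⁻⁵ s⁻² ≈ 9.21 × 10⁻⁵ s⁻².

9.21 × 10⁻⁵ s⁻²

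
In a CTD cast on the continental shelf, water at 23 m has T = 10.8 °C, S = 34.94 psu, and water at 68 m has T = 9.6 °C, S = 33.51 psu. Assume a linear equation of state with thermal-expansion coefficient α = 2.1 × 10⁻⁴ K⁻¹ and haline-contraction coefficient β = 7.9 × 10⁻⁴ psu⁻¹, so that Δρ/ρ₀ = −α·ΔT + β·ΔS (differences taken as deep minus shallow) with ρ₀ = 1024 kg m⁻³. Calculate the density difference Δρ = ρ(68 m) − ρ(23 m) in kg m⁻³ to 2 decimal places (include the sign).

-0.90 kg m⁻³

ΔT = -1.2 K, ΔS = -1.43 psu (deep − shallow).
Δρ/ρ₀ = −(2.1 × 10⁻⁴)(-1.2) + (7.9 × 10⁻⁴)(-1.43) = -8.777 × 10⁻⁴.
Δρ = 1024 × (-8.777 × 10⁻⁴) = -0.90 kg m⁻³.
Negative Δρ: lighter below, statically unstable.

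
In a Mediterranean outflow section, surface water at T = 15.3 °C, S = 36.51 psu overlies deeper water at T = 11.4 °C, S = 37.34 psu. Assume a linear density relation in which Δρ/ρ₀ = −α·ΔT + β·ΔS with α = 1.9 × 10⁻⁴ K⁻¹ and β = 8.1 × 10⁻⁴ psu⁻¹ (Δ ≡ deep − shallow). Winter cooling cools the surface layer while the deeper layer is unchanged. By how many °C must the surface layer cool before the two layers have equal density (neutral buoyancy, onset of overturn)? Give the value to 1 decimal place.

7.4 °C

Neutral buoyancy requires Δρ = 0, i.e. −α(T_deep − T_surf′) + β(S_deep − S_surf) = 0.
T_surf′ = T_deep − (β/α)·ΔS = 11.4 − (8.1 × 10⁻⁴/1.9 × 10⁻⁴)·(+0.83) = 7.862 °C.
Cooling required: 15.3 − (7.862) = 7.438 °C.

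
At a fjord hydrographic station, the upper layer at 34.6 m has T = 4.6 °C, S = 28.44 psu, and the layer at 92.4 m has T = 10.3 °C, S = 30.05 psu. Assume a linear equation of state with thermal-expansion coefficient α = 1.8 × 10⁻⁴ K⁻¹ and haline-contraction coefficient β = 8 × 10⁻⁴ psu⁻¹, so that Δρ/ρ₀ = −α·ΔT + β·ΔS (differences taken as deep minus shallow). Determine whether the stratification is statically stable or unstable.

stable

ΔT = 10.3 − 4.6 = +5.7 K and ΔS = 30.05 − 28.44 = +1.61 psu (deep − shallow).
−αΔT = -1.026 × 10⁻³; βΔS = 1.288 × 10⁻³; sum Δρ/ρ₀ = 2.62 × 10⁻⁴.
Δρ/ρ₀ > 0, so Δρ > 0: deeper water is denser → statically stable.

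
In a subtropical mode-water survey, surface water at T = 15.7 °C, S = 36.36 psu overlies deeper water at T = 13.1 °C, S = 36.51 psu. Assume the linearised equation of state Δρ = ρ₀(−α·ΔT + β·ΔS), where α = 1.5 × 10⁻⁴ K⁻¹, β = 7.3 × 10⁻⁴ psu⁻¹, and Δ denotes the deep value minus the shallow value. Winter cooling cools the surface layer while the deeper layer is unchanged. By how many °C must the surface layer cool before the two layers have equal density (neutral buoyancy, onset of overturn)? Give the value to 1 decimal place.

Neutral buoyancy requires Δρ = 0, i.e. −α(T_deep − T_surf′) + β(S_deep − S_surf) = 0.
T_surf′ = T_deep − (β/α)·ΔS = 13.1 − (7.3 × 10⁻⁴/1.5 × 10⁻⁴)·(+0.15) = 12.370 °C.
Cooling required: 15.7 − (12.370) = 3.330 °C.

3.3 °C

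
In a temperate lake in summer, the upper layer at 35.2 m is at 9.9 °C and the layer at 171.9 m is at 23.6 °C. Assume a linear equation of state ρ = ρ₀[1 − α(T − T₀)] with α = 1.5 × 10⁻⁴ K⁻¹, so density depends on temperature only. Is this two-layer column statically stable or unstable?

ΔT = 23.6 − 9.9 = +13.7 K, so Δρ/ρ₀ = −αΔT = -2.055 × 10⁻³.
Δρ/ρ₀ < 0, so Δρ < 0: deeper water is lighter → statically unstable; the column would overturn.

unstable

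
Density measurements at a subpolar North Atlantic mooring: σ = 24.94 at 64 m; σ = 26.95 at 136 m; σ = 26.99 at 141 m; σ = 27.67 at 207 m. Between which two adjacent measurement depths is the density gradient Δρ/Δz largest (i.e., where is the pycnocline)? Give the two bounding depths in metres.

64–136 m

Compute the density gradient over each adjacent pair:
  64–136 m: Δρ/Δz = 2.01/72 = 0.028 kg m⁻⁴
  136–141 m: Δρ/Δz = 0.04/5 = 8.0 × 10⁻³ kg m⁻⁴
  141–207 m: Δρ/Δz = 0.68/66 = 0.010 kg m⁻⁴
The largest gradient is in the 64–136 m interval — the pycnocline.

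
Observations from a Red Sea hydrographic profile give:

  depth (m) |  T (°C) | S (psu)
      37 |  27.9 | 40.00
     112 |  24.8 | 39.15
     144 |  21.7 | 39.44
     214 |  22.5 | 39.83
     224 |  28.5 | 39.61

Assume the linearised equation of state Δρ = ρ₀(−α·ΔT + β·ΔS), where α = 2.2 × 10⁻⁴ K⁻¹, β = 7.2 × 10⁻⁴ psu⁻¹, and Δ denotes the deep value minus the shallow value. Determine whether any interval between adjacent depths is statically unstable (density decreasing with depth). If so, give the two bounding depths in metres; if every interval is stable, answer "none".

214–224 m

Evaluate Δρ/ρ₀ = −αΔT + βΔS across each adjacent pair:
  37–112 m: −αΔT+βΔS = −(2.2 × 10⁻⁴)(-3.1)+(7.2 × 10⁻⁴)(-0.85) = 7.0 × 10⁻⁵ → stable
  112–144 m: −αΔT+βΔS = −(2.2 × 10⁻⁴)(-3.1)+(7.2 × 10⁻⁴)(+0.29) = 8.9 × 10⁻⁴ → stable
  144–214 m: −αΔT+βΔS = −(2.2 × 10⁻⁴)(+0.8)+(7.2 × 10⁻⁴)(+0.39) = 1.0 × 10⁻⁴ → stable
  214–224 m: −αΔT+βΔS = −(2.2 × 10⁻⁴)(+6.0)+(7.2 × 10⁻⁴)(-0.22) = -1.5 × 10⁻³ → UNSTABLE
The 214–224 m interval has Δρ < 0: lighter water underlies denser water.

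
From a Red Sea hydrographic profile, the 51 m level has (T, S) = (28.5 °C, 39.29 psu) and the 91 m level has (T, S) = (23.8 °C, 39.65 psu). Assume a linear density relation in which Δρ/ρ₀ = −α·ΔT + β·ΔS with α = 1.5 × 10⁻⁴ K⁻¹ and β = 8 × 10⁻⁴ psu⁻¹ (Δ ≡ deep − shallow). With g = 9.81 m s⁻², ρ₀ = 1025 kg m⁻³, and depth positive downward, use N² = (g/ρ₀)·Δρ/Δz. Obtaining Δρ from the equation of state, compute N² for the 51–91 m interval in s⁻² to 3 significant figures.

2.44 × 10⁻⁴ s⁻²

ΔT = -4.7 K, ΔS = +0.36 psu (deep − shallow).
Δρ/ρ₀ = −αΔT + βΔS = 7.05 × 10⁻⁴ + 2.88 × 10⁻⁴ = 9.93 × 10⁻⁴, so Δρ ≈ 1.018 kg m⁻³.
N² = (g/ρ₀)·Δρ/Δz = g·(Δρ/ρ₀)/Δz = 9.81 × 9.93 × 10⁻⁴ / 40 = 2.4353 × 10⁻⁴ s⁻² ≈ 2.44 × 10⁻⁴ s⁻².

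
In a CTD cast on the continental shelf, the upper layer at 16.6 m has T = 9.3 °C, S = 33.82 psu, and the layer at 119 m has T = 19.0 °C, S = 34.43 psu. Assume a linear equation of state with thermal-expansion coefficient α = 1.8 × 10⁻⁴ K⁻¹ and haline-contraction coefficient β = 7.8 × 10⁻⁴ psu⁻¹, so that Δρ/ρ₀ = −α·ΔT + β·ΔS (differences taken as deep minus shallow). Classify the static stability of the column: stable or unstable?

unstable

ΔT = 19.0 − 9.3 = +9.7 K and ΔS = 34.43 − 33.82 = +0.61 psu (deep − shallow).
−αΔT = -1.746 × 10⁻³; βΔS = 4.758 × 10⁻⁴; sum Δρ/ρ₀ = -1.2702 × 10⁻³.
Δρ/ρ₀ < 0, so Δρ < 0: deeper water is lighter → statically unstable; the column would overturn.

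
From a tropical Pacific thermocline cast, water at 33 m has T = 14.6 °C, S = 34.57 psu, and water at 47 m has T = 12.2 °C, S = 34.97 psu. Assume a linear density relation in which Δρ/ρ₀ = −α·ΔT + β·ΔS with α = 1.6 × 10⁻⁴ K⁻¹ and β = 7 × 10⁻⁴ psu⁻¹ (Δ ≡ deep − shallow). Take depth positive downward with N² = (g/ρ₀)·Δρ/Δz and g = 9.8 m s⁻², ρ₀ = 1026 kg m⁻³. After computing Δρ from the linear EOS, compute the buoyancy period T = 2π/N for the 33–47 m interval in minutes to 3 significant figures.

ΔT = -2.4 K, ΔS = +0.40 psu (deep − shallow).
Δρ/ρ₀ = −αΔT + βΔS = 3.84 × 10⁻⁴ + 2.80 × 10⁻⁴ = 6.64 × 10⁻⁴, so Δρ ≈ 0.6813 kg m⁻³.
N² = (g/ρ₀)·Δρ/Δz = g·(Δρ/ρ₀)/Δz = 9.8 × 6.64 × 10⁻⁴ / 14 = 4.6480 × 10⁻⁴ s⁻².
N = √(4.6480 × 10⁻⁴) = 0.021559 rad s⁻¹ → T = 2π/N = 291.44 s = 4.8573 min ≈ 4.86 min.

4.86 min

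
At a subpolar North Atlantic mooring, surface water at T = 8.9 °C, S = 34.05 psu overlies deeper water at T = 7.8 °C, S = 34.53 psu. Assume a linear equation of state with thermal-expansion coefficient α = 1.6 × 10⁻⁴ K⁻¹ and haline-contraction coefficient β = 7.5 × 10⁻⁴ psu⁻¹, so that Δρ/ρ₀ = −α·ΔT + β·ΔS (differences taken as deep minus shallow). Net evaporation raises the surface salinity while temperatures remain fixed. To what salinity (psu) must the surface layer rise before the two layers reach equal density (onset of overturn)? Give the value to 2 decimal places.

Neutral buoyancy requires −α(T_deep − T_surf) + β(S_deep − S_surf′) = 0.
S_surf′ = S_deep − (α/β)·ΔT = 34.53 − (1.6 × 10⁻⁴/7.5 × 10⁻⁴)·(-1.1) = 34.7647 psu.
Increase required: 34.7647 − 34.05 = 0.7147 psu.

34.76 psu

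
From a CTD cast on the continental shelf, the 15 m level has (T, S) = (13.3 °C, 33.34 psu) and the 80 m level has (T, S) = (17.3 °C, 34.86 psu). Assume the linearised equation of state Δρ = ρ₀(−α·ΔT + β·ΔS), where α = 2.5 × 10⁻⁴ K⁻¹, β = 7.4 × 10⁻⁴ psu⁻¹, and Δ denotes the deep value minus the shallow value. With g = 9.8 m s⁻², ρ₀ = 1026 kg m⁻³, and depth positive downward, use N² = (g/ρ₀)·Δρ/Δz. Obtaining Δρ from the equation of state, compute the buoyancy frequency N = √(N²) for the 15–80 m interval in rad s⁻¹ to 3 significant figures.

ΔT = +4.0 K, ΔS = +1.52 psu (deep − shallow).
Δρ/ρ₀ = −αΔT + βΔS = -1.00 × 10⁻³ + 1.1248 × 10⁻³ = 1.248 × 10⁻⁴, so Δρ ≈ 0.1280 kg m⁻³.
N² = (g/ρ₀)·Δρ/Δz = g·(Δρ/ρ₀)/Δz = 9.8 × 1.248 × 10⁻⁴ / 65 = 1.8816 × 10⁻⁵ s⁻².
N = √(1.8816 × 10⁻⁵) = 4.3377 × 10⁻³ rad s⁻¹ ≈ 4.34 × 10⁻³ rad s⁻¹.

4.34 × 10⁻³ rad s⁻¹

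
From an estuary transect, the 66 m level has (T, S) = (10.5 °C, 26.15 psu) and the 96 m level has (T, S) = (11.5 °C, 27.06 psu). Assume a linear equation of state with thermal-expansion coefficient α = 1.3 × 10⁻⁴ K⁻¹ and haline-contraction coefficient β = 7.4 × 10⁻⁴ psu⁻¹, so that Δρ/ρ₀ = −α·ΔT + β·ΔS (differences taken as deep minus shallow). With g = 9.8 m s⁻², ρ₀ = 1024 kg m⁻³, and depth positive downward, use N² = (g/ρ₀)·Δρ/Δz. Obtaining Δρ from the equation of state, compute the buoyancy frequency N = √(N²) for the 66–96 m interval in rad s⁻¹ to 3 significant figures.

ΔT = +1.0 K, ΔS = +0.91 psu (deep − shallow).
Δρ/ρ₀ = −αΔT + βΔS = -1.30 × 10⁻⁴ + 6.734 × 10⁻⁴ = 5.434 × 10⁻⁴, so Δρ ≈ 0.5564 kg m⁻³.
N² = (g/ρ₀)·Δρ/Δz = g·(Δρ/ρ₀)/Δz = 9.8 × 5.434 × 10⁻⁴ / 30 = 1.7751 × 10⁻⁴ s⁻².
N = √(1.7751 × 10⁻⁴) = 0.013323 rad s⁻¹ ≈ 0.0133 rad s⁻¹.

0.0133 rad s⁻¹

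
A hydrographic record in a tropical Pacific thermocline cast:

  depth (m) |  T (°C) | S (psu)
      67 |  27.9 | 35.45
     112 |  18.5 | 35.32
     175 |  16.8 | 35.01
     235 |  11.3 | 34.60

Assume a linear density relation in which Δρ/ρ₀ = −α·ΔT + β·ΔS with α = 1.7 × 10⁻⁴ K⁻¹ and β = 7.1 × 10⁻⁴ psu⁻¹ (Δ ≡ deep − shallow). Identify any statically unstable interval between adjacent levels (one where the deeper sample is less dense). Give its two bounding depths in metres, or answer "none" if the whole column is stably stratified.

Evaluate Δρ/ρ₀ = −αΔT + βΔS across each adjacent pair:
  67–112 m: −αΔT+βΔS = −(1.7 × 10⁻⁴)(-9.4)+(7.1 × 10⁻⁴)(-0.13) = 1.5 × 10⁻³ → stable
  112–175 m: −αΔT+βΔS = −(1.7 × 10⁻⁴)(-1.7)+(7.1 × 10⁻⁴)(-0.31) = 6.9 × 10⁻⁵ → stable
  175–235 m: −αΔT+βΔS = −(1.7 × 10⁻⁴)(-5.5)+(7.1 × 10⁻⁴)(-0.41) = 6.4 × 10⁻⁴ → stable
Every interval has Δρ > 0: the column is stably stratified throughout.

none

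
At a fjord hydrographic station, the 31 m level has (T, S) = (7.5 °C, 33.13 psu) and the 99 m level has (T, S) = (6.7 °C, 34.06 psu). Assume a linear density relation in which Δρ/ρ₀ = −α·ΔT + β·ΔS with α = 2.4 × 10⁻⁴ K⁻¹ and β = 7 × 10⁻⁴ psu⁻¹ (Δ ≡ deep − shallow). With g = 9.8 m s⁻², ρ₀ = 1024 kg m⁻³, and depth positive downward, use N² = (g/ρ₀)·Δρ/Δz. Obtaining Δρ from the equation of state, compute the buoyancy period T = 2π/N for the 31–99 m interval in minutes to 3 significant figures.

ΔT = -0.8 K, ΔS = +0.93 psu (deep − shallow).
Δρ/ρ₀ = −αΔT + βΔS = 1.92 × 10⁻⁴ + 6.51 × 10⁻⁴ = 8.43 × 10⁻⁴, so Δρ ≈ 0.8632 kg m⁻³.
N² = (g/ρ₀)·Δρ/Δz = g·(Δρ/ρ₀)/Δz = 9.8 × 8.43 × 10⁻⁴ / 68 = 1.2149 × 10⁻⁴ s⁻².
N = √(1.2149 × 10⁻⁴) = 0.011022 rad s⁻¹ → T = 2π/N = 570.06 s = 9.5010 min ≈ 9.50 min.

9.50 min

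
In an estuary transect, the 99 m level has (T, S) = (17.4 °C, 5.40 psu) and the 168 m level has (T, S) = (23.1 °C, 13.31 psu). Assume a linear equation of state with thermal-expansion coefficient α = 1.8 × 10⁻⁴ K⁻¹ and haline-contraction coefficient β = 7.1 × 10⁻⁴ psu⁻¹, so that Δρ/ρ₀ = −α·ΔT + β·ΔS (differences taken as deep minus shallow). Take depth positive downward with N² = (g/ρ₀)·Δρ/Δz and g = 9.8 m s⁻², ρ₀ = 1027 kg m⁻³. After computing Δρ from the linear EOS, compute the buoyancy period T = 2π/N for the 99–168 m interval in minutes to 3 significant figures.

ΔT = +5.7 K, ΔS = +7.91 psu (deep − shallow).
Δρ/ρ₀ = −αΔT + βΔS = -1.026 × 10⁻³ + 5.6161 × 10⁻³ = 4.5901 × 10⁻³, so Δρ ≈ 4.714 kg m⁻³.
N² = (g/ρ₀)·Δρ/Δz = g·(Δρ/ρ₀)/Δz = 9.8 × 4.5901 × 10⁻³ / 69 = 6.5193 × 10⁻⁴ s⁻².
N = √(6.5193 × 10⁻⁴) = 0.025533 rad s⁻¹ → T = 2π/N = 246.08 s = 4.1013 min ≈ 4.10 min.

4.10 min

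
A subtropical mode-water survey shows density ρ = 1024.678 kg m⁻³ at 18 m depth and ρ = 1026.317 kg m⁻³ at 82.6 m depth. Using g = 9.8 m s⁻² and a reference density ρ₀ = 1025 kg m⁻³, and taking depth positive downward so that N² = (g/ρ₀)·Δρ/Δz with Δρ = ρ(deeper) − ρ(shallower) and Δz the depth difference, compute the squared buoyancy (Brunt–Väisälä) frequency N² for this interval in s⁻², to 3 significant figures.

2.43 × 10⁻⁴ s⁻²

Δρ = 1026.317 − 1024.678 = 1.639 kg m⁻³ over Δz = 82.6 − 18 = 64.6 m.
N² = (9.8/1025) × (1.639/64.6) = 2.4258 × 10⁻⁴ s⁻² ≈ 2.43 × 10⁻⁴ s⁻².
Since Δρ > 0 the layer is stably stratified.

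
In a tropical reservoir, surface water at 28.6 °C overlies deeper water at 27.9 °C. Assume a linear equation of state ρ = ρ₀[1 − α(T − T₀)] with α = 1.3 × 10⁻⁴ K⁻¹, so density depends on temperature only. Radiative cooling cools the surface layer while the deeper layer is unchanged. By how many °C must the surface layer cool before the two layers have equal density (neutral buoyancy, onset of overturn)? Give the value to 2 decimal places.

With temperature the only control, equal density requires T_surf′ = T_deep.
T_surf′ = 27.9 °C.
Cooling required: 28.6 − 27.9 = 0.70 °C.

0.70 °C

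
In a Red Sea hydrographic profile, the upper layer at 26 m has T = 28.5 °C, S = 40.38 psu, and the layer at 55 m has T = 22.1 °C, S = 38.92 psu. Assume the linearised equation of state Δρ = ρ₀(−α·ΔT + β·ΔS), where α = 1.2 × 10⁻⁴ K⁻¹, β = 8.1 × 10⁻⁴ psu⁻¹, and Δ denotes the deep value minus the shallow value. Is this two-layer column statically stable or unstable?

unstable

ΔT = 22.1 − 28.5 = -6.4 K and ΔS = 38.92 − 40.38 = -1.46 psu (deep − shallow).
−αΔT = 7.68 × 10⁻⁴; βΔS = -1.1826 × 10⁻³; sum Δρ/ρ₀ = -4.146 × 10⁻⁴.
Δρ/ρ₀ < 0, so Δρ < 0: deeper water is lighter → statically unstable; the column would overturn.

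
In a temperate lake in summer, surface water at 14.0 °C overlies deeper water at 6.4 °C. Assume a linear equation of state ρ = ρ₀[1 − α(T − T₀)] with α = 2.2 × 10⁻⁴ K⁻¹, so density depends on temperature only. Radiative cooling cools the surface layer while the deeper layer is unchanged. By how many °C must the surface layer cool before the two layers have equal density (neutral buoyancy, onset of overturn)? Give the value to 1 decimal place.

7.6 °C

With temperature the only control, equal density requires T_surf′ = T_deep.
T_surf′ = 6.4 °C.
Cooling required: 14.0 − 6.4 = 7.6 °C.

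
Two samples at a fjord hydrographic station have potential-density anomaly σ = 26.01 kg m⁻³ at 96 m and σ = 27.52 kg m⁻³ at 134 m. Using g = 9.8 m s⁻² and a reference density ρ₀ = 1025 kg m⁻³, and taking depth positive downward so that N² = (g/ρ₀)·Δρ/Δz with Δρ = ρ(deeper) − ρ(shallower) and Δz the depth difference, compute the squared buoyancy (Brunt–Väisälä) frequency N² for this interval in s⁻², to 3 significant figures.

Δρ = 1027.52 − 1026.01 = 1.51 kg m⁻³ over Δz = 134 − 96 = 38 m.
N² = (9.8/1025) × (1.51/38) = 3.7992 × 10⁻⁴ s⁻² ≈ 3.80 × 10⁻⁴ s⁻².

3.80 × 10⁻⁴ s⁻²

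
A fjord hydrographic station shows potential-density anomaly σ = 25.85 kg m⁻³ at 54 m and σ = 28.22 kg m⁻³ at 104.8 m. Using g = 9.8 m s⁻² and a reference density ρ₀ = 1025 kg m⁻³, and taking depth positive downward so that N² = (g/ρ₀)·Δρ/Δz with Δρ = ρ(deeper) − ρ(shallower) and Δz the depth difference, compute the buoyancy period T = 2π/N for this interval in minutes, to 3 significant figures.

4.96 min

Δρ = 1028.22 − 1025.85 = 2.37 kg m⁻³ over Δz = 104.8 − 54 = 50.8 m.
N² = (9.8/1025) × (2.37/50.8) = 4.4605 × 10⁻⁴ s⁻².
N = √(4.4605 × 10⁻⁴) = 0.021120 rad s⁻¹, so T = 2π/N = 297.50 s = 4.9583 min ≈ 4.96 min.
N² > 0, so the interval is statically stable.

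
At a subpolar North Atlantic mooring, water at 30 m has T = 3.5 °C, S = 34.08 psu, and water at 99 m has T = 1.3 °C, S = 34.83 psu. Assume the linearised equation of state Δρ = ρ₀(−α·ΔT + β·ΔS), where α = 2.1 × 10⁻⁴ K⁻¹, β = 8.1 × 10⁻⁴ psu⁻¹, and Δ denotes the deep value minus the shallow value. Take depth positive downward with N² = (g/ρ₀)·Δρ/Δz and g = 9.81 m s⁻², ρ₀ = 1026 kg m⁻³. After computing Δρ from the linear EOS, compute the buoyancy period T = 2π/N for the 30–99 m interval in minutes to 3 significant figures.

8.49 min

ΔT = -2.2 K, ΔS = +0.75 psu (deep − shallow).
Δρ/ρ₀ = −αΔT + βΔS = 4.62 × 10⁻⁴ + 6.075 × 10⁻⁴ = 1.0695 × 10⁻³, so Δρ ≈ 1.097 kg m⁻³.
N² = (g/ρ₀)·Δρ/Δz = g·(Δρ/ρ₀)/Δz = 9.81 × 1.0695 × 10⁻³ / 69 = 1.5206 × 10⁻⁴ s⁻².
N = √(1.5206 × 10⁻⁴) = 0.012331 rad s⁻¹ → T = 2π/N = 509.54 s = 8.4923 min ≈ 8.49 min.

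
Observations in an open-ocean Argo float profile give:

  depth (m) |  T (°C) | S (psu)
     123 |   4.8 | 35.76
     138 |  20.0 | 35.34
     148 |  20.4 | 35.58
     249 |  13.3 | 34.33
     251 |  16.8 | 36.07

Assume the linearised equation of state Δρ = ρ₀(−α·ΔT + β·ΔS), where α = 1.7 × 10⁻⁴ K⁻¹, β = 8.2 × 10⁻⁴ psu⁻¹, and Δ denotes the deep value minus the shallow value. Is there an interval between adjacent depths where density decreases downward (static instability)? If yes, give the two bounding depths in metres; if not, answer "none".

Evaluate Δρ/ρ₀ = −αΔT + βΔS across each adjacent pair:
  123–138 m: −αΔT+βΔS = −(1.7 × 10⁻⁴)(+15.2)+(8.2 × 10⁻⁴)(-0.42) = -2.9 × 10⁻³ → UNSTABLE
  138–148 m: −αΔT+βΔS = −(1.7 × 10⁻⁴)(+0.4)+(8.2 × 10⁻⁴)(+0.24) = 1.3 × 10⁻⁴ → stable
  148–249 m: −αΔT+βΔS = −(1.7 × 10⁻⁴)(-7.1)+(8.2 × 10⁻⁴)(-1.25) = 1.8 × 10⁻⁴ → stable
  249–251 m: −αΔT+βΔS = −(1.7 × 10⁻⁴)(+3.5)+(8.2 × 10⁻⁴)(+1.74) = 8.3 × 10⁻⁴ → stable
The 123–138 m interval has Δρ < 0: lighter water underlies denser water.

123–138 m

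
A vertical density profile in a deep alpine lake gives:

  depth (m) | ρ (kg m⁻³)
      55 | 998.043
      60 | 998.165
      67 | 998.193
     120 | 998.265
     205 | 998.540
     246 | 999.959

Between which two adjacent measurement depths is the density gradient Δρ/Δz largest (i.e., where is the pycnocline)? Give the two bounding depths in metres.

205–246 m

Compute the density gradient over each adjacent pair:
  55–60 m: Δρ/Δz = 0.122/5 = 0.024 kg m⁻⁴
  60–67 m: Δρ/Δz = 0.028/7 = 4.0 × 10⁻³ kg m⁻⁴
  67–120 m: Δρ/Δz = 0.072/53 = 1.4 × 10⁻³ kg m⁻⁴
  120–205 m: Δρ/Δz = 0.275/85 = 3.2 × 10⁻³ kg m⁻⁴
  205–246 m: Δρ/Δz = 1.419/41 = 0.035 kg m⁻⁴
The largest gradient is in the 205–246 m interval — the pycnocline.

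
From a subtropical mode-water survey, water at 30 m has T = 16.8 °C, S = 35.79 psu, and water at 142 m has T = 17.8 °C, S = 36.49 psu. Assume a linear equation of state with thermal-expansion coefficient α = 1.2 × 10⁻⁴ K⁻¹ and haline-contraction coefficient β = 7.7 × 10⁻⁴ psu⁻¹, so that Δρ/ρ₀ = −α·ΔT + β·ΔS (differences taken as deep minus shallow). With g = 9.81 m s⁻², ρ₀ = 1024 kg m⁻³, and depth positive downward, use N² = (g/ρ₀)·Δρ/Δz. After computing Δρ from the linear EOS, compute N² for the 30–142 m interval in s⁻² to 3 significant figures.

3.67 × 10⁻⁵ s⁻²

ΔT = +1.0 K, ΔS = +0.70 psu (deep − shallow).
Δρ/ρ₀ = −αΔT + βΔS = -1.20 × 10⁻⁴ + 5.39 × 10⁻⁴ = 4.19 × 10⁻⁴, so Δρ ≈ 0.4291 kg m⁻³.
N² = (g/ρ₀)·Δρ/Δz = g·(Δρ/ρ₀)/Δz = 9.81 × 4.19 × 10⁻⁴ / 112 = 3.6700 × 10⁻⁵ s⁻² ≈ 3.67 × 10⁻⁵ s⁻².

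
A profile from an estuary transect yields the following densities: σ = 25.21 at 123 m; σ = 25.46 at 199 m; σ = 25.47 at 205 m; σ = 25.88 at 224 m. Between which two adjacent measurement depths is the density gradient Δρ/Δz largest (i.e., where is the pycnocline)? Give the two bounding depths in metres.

205–224 m

Compute the density gradient over each adjacent pair:
  123–199 m: Δρ/Δz = 0.25/76 = 3.3 × 10⁻³ kg m⁻⁴
  199–205 m: Δρ/Δz = 0.01/6 = 1.7 × 10⁻³ kg m⁻⁴
  205–224 m: Δρ/Δz = 0.41/19 = 0.022 kg m⁻⁴
The largest gradient is in the 205–224 m interval — the pycnocline.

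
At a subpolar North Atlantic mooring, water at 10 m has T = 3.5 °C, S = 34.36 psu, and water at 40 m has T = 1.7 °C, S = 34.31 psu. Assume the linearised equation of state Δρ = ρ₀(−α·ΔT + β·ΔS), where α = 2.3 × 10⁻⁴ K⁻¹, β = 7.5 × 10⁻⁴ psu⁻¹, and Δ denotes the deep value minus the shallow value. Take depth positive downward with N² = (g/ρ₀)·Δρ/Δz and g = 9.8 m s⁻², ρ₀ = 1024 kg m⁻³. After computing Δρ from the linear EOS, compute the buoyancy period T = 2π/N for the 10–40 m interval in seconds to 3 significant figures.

567 s

ΔT = -1.8 K, ΔS = -0.05 psu (deep − shallow).
Δρ/ρ₀ = −αΔT + βΔS = 4.14 × 10⁻⁴ − 3.75 × 10⁻⁵ = 3.765 × 10⁻⁴, so Δρ ≈ 0.3855 kg m⁻³.
N² = (g/ρ₀)·Δρ/Δz = g·(Δρ/ρ₀)/Δz = 9.8 × 3.765 × 10⁻⁴ / 30 = 1.2299 × 10⁻⁴ s⁻².
N = √(1.2299 × 10⁻⁴) = 0.011090 rad s⁻¹ → T = 2π/N = 566.56 s ≈ 567 s.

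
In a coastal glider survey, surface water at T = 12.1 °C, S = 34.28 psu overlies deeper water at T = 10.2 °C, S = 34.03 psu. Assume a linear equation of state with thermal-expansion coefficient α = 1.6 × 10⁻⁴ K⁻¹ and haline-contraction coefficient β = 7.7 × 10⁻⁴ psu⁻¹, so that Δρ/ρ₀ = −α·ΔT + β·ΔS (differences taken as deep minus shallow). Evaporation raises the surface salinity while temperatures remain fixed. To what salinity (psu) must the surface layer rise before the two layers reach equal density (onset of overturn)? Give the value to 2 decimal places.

Neutral buoyancy requires −α(T_deep − T_surf) + β(S_deep − S_surf′) = 0.
S_surf′ = S_deep − (α/β)·ΔT = 34.03 − (1.6 × 10⁻⁴/7.7 × 10⁻⁴)·(-1.9) = 34.4248 psu.
Increase required: 34.4248 − 34.28 = 0.1448 psu.

34.42 psu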